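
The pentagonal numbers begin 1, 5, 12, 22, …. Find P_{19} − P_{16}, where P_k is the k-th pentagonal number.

156

19·(3·19 − 1)/2 = 532 and 16·(3·16 − 1)/2 = 376.
Difference: 532 − 376 = 156.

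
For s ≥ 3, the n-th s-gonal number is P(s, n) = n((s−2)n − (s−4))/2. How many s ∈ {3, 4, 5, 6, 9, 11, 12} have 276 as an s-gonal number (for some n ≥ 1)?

s = 3: P(3, 23) = 276. ✓
s = 4: P(4, 16) = 256 and P(4, 17) = 289; 276 is not s-gonal.
s = 5: P(5, 13) = 247 and P(5, 14) = 287; 276 is not s-gonal.
s = 6: P(6, 12) = 276. ✓
s = 9: P(9, 9) = 261 and P(9, 10) = 325; 276 is not s-gonal.
s = 11: P(11, 8) = 260 and P(11, 9) = 333; 276 is not s-gonal.
s = 12: P(12, 7) = 217 and P(12, 8) = 288; 276 is not s-gonal.
Hits: s ∈ {3, 6} → 2.

2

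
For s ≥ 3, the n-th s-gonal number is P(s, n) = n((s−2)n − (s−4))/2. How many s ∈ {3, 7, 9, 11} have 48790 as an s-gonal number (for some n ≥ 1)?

s = 3: P(3, 311) = 48516 and P(3, 312) = 48828; 48790 is not s-gonal.
s = 7: P(7, 140) = 48790. ✓
s = 9: P(9, 118) = 48439 and P(9, 119) = 49266; 48790 is not s-gonal.
s = 11: P(11, 104) = 48308 and P(11, 105) = 49245; 48790 is not s-gonal.
Hits: s ∈ {7} → 1.

1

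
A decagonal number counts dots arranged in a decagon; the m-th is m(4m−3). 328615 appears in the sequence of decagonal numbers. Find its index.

Set n(4n−3) = 328615, giving 4n² − 3n − 328615 = 0.
The discriminant is 9 + 16·328615 = 5257849, and √5257849 = 2293.
So n = (3 + 2293) / 8 = 2296/8 = 287.

287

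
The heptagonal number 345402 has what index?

372

Set n(5n−3)/2 = 345402, giving 5n² − 3n − 690804 = 0.
So n = (3 + 3717) / 10 = 3720/10 = 372.
Check: 372·(5·372 − 3)/2 = 345402. ✓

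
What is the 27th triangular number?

The 27th triangular number is n(n+1)/2 with n = 27.
27·28/2 = 756/2 = 378.

378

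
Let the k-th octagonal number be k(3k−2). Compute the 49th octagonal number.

7105

The 49th octagonal number is n(3n−2) with n = 49.
49·(3·49 − 2) = 49·145 = 7105.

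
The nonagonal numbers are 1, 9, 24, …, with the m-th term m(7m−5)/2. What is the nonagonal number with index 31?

3286

The 31st nonagonal number is n(7n−5)/2 with n = 31.
31·(7·31 − 5)/2 = 31·212/2 = 31·106 = 3286.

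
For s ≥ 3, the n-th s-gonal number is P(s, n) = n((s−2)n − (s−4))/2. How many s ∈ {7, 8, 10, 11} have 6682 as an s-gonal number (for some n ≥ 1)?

s = 7: P(7, 52) = 6682. ✓
s = 8: P(8, 47) = 6533 and P(8, 48) = 6816; 6682 is not s-gonal.
s = 10: P(10, 41) = 6601 and P(10, 42) = 6930; 6682 is not s-gonal.
s = 11: P(11, 38) = 6365 and P(11, 39) = 6708; 6682 is not s-gonal.
Hits: s ∈ {7} → 1.

1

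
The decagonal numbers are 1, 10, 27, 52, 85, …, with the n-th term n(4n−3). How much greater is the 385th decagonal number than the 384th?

Consecutive decagonal numbers differ by 8n − 7: here 8·385 − 7 = 3073.

3073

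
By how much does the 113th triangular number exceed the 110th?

336

113·114/2 = 6441 and 110·111/2 = 6105.
Difference: 6441 − 6105 = 336.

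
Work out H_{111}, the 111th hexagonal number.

24531

The 111th hexagonal number is n(2n−1) with n = 111.
111·(2·111 − 1) = 111·221 = 24531.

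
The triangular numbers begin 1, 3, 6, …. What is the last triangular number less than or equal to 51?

45

Solve n(n+1)/2 ≤ 51 for integer n.
n = 9 gives 45 ≤ 51, while n = 10 gives 55 > 51; so the answer is 45.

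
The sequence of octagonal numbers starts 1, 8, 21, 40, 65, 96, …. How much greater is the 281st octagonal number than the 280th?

Consecutive octagonal numbers differ by 6n − 5: here 6·281 − 5 = 1681.

1681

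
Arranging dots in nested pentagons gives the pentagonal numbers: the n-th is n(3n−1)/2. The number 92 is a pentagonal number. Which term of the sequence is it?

8

Set n(3n−1)/2 = 92, giving 3n² − n − 184 = 0.
The discriminant is 1 + 24·92 = 2209, and √2209 = 47.
So n = (1 + 47) / 6 = 48/6 = 8.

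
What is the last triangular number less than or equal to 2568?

Solve n(n+1)/2 ≤ 2568 for integer n.
n = 71 gives 2556 ≤ 2568, while n = 72 gives 2628 > 2568; so the answer is 2556.

2556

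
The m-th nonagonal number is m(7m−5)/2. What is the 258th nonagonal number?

The 258th nonagonal number is n(7n−5)/2 with n = 258.
258·(7·258 − 5)/2 = 258·1801/2 = 232329.

232329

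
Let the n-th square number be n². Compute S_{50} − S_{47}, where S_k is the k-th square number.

291

50² = 2500 and 47² = 2209.
Difference: 2500 − 2209 = 291.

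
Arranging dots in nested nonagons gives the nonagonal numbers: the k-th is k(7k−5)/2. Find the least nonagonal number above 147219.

Solve n(7n−5)/2 > 147219 for integer n.
The largest n with value ≤ 147219 is 205 (since 146575 ≤ 147219 < 148011), so the first above is n = 206, value 148011.

148011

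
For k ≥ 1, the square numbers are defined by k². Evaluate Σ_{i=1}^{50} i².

42925

Σ_{i=1}^{50} i² = 50·51·101/6 = 42925.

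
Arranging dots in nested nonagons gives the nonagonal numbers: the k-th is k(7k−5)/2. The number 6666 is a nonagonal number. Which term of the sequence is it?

44

Set n(7n−5)/2 = 6666, giving 7n² − 5n − 13332 = 0.
The discriminant is 25 + 56·6666 = 373321, and √373321 = 611.
So n = (5 + 611) / 14 = 616/14 = 44.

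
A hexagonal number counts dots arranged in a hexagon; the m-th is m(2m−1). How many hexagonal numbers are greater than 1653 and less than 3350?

The n-th hexagonal number is n(2n−1).
Smallest index with value > 1653: n = 30 (giving 1770).
Largest index with value < 3350: n = 41 (giving 3321).
Indices 30 through 41: 12 terms.

12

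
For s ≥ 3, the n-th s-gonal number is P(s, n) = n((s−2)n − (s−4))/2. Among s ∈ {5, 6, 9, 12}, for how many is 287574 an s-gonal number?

1

s = 5: P(5, 438) = 287547 and P(5, 439) = 288862; 287574 is not s-gonal.
s = 6: P(6, 379) = 286903 and P(6, 380) = 288420; 287574 is not s-gonal.
s = 9: P(9, 287) = 287574. ✓
s = 12: P(12, 240) = 287040 and P(12, 241) = 289441; 287574 is not s-gonal.
Hits: s ∈ {9} → 1.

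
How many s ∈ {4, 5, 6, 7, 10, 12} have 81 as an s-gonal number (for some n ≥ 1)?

2

s = 4: P(4, 9) = 81. ✓
s = 5: P(5, 7) = 70 and P(5, 8) = 92; 81 is not s-gonal.
s = 6: P(6, 6) = 66 and P(6, 7) = 91; 81 is not s-gonal.
s = 7: P(7, 6) = 81. ✓
s = 10: P(10, 4) = 52 and P(10, 5) = 85; 81 is not s-gonal.
s = 12: P(12, 4) = 64 and P(12, 5) = 105; 81 is not s-gonal.
Hits: s ∈ {4, 7} → 2.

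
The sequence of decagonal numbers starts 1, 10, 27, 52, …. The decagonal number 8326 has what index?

46

Set n(4n−3) = 8326, giving 4n² − 3n − 8326 = 0.
The discriminant is 9 + 16·8326 = 133225, and √133225 = 365.
So n = (3 + 365) / 8 = 368/8 = 46.
Check: 46·(4·46 − 3) = 8326. ✓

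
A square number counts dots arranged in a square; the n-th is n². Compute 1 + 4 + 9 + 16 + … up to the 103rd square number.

Σ_{i=1}^{103} i² = 103·104·207/6 = 369564.

369564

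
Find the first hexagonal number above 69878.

Solve n(2n−1) > 69878 for integer n.
The largest n with value ≤ 69878 is 187 (since 69751 ≤ 69878 < 70500), so the first above is n = 188, value 70500.

70500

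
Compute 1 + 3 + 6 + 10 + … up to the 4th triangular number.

20

Σ i(i+1)/2 = (Σi² + Σi) / 2 over i = 1..4.
Σi = 10 and Σi² = 30.
(1·30 + 1·10) / 2 = 40/2 = 20.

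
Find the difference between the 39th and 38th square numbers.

n² − (n−1)² = 2n − 1, so 39² − 38² = 2·39 − 1 = 77.

77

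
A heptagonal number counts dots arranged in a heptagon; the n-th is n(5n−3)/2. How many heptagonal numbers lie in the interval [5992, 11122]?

18

The n-th heptagonal number is n(5n−3)/2.
Smallest index with value ≥ 5992: n = 50 (giving 6175).
Largest index with value ≤ 11122: n = 67 (giving 11122).
Indices 50 through 67: 18 terms.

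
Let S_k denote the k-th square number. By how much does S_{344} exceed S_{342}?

1372

344² = 118336 and 342² = 116964.
Difference: 118336 − 116964 = 1372.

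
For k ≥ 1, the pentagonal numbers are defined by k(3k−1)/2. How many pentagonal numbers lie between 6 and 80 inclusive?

The n-th pentagonal number is n(3n−1)/2.
Smallest index with value ≥ 6: n = 3 (giving 12).
Largest index with value ≤ 80: n = 7 (giving 70).
Indices 3 through 7: 5 terms.

5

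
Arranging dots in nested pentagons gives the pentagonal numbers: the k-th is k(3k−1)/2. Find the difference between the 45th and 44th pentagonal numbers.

133

Consecutive pentagonal numbers differ by 3n − 2: here 3·45 − 2 = 133.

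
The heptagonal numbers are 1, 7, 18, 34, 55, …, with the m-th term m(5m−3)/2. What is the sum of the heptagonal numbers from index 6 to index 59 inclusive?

172755

Σ i(5i−3)/2 = (5Σi² − 3Σi) / 2 over i = 6..59.
Σi = 1770 − 15 = 1755 and Σi² = 70210 − 55 = 70155.
(5·70155 − 3·1755) / 2 = 345510/2 = 172755.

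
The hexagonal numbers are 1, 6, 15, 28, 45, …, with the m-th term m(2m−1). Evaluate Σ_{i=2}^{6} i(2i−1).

160

Σ i(2i−1) = 2Σi² − Σi over i = 2..6.
Σi = 21 − 1 = 20 and Σi² = 91 − 1 = 90.
2·90 − 1·20 = 160.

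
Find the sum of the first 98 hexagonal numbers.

632247

Σ i(2i−1) = 2Σi² − Σi over i = 1..98.
Σi = 4851 and Σi² = 318549.
2·318549 − 1·4851 = 632247.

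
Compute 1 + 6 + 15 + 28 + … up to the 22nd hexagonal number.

7337

Σ i(2i−1) = 2Σi² − Σi over i = 1..22.
Σi = 253 and Σi² = 3795.
2·3795 − 1·253 = 7337.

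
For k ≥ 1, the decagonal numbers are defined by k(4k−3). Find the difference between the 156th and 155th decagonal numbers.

1241

Consecutive decagonal numbers differ by 8n − 7: here 8·156 − 7 = 1241.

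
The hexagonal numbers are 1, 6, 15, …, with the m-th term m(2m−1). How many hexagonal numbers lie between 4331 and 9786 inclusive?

The n-th hexagonal number is n(2n−1).
Smallest index with value ≥ 4331: n = 47 (giving 4371).
Largest index with value ≤ 9786: n = 70 (giving 9730).
Indices 47 through 70: 24 terms.

24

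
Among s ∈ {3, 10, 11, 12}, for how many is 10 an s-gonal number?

s = 3: P(3, 4) = 10. ✓
s = 10: P(10, 2) = 10. ✓
s = 11: P(11, 1) = 1 and P(11, 2) = 11; 10 is not s-gonal.
s = 12: P(12, 1) = 1 and P(12, 2) = 12; 10 is not s-gonal.
Hits: s ∈ {3, 10} → 2.

2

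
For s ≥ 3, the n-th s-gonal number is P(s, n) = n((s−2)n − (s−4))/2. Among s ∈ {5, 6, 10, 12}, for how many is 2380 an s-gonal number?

1

s = 5: P(5, 40) = 2380. ✓
s = 6: P(6, 34) = 2278 and P(6, 35) = 2415; 2380 is not s-gonal.
s = 10: P(10, 24) = 2232 and P(10, 25) = 2425; 2380 is not s-gonal.
s = 12: P(12, 22) = 2332 and P(12, 23) = 2553; 2380 is not s-gonal.
Hits: s ∈ {5} → 1.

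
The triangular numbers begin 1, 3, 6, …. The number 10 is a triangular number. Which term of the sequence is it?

4

Set n(n+1)/2 = 10, giving n² + n − 20 = 0.
The discriminant is 1 + 8·10 = 81, and √81 = 9.
So n = (-1 + 9) / 2 = 8/2 = 4.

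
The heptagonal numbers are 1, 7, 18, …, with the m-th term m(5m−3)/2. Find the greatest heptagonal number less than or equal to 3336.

Solve n(5n−3)/2 ≤ 3336 for integer n.
n = 36 gives 3186 ≤ 3336, while n = 37 gives 3367 > 3336; so the answer is 3186.

3186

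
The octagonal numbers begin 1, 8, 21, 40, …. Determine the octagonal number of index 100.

29800

The 100th octagonal number is n(3n−2) with n = 100.
100·(3·100 − 2) = 100·298 = 29800.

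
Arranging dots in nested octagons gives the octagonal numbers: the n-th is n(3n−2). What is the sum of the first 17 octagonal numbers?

Σ i(3i−2) = 3Σi² − 2Σi over i = 1..17.
Σi = 153 and Σi² = 1785.
3·1785 − 2·153 = 5049.

5049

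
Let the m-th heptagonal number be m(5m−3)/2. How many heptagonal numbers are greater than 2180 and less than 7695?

26

The n-th heptagonal number is n(5n−3)/2.
Smallest index with value > 2180: n = 30 (giving 2205).
Largest index with value < 7695: n = 55 (giving 7480).
Indices 30 through 55: 26 terms.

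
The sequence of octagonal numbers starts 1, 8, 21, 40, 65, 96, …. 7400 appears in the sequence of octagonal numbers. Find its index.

Set n(3n−2) = 7400, giving 3n² − 2n − 7400 = 0.
So n = (2 + 298) / 6 = 300/6 = 50.
Check: 50·(3·50 − 2) = 7400. ✓

50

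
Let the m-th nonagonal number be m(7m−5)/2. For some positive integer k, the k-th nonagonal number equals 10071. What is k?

Set n(7n−5)/2 = 10071, giving 7n² − 5n − 20142 = 0.
The discriminant is 25 + 56·10071 = 564001, and √564001 = 751.
So n = (5 + 751) / 14 = 756/14 = 54.

54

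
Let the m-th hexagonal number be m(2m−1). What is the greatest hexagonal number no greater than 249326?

Solve n(2n−1) ≤ 249326 for integer n.
n = 353 gives 248865 ≤ 249326, while n = 354 gives 250278 > 249326; so the answer is 248865.

248865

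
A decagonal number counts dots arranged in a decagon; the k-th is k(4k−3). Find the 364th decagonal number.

The 364th decagonal number is n(4n−3) with n = 364.
364·(4·364 − 3) = 364·1453 = 528892.

528892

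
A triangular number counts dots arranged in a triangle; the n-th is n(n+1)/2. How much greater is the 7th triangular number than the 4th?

7·8/2 = 28 and 4·5/2 = 10.
Difference: 28 − 10 = 18.

18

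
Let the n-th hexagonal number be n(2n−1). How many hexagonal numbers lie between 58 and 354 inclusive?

8

The n-th hexagonal number is n(2n−1).
Smallest index with value ≥ 58: n = 6 (giving 66).
Largest index with value ≤ 354: n = 13 (giving 325).
Indices 6 through 13: 8 terms.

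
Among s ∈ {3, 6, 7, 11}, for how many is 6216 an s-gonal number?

2

s = 3: P(3, 111) = 6216. ✓
s = 6: P(6, 56) = 6216. ✓
s = 7: P(7, 50) = 6175 and P(7, 51) = 6426; 6216 is not s-gonal.
s = 11: P(11, 37) = 6031 and P(11, 38) = 6365; 6216 is not s-gonal.
Hits: s ∈ {3, 6} → 2.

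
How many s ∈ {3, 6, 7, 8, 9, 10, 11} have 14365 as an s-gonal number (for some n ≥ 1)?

s = 3: P(3, 169) = 14365. ✓
s = 6: P(6, 85) = 14365. ✓
s = 7: P(7, 76) = 14326 and P(7, 77) = 14707; 14365 is not s-gonal.
s = 8: P(8, 69) = 14145 and P(8, 70) = 14560; 14365 is not s-gonal.
s = 9: P(9, 64) = 14176 and P(9, 65) = 14625; 14365 is not s-gonal.
s = 10: P(10, 60) = 14220 and P(10, 61) = 14701; 14365 is not s-gonal.
s = 11: P(11, 56) = 13916 and P(11, 57) = 14421; 14365 is not s-gonal.
Hits: s ∈ {3, 6} → 2.

2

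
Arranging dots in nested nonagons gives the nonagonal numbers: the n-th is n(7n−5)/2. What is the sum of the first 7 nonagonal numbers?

Σ i(7i−5)/2 = (7Σi² − 5Σi) / 2 over i = 1..7.
Σi = 28 and Σi² = 140.
(7·140 − 5·28) / 2 = 840/2 = 420.

420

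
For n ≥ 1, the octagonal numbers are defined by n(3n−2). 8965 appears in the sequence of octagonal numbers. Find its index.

55

Set n(3n−2) = 8965, giving 3n² − 2n − 8965 = 0.
The discriminant is 4 + 12·8965 = 107584, and √107584 = 328.
So n = (2 + 328) / 6 = 330/6 = 55.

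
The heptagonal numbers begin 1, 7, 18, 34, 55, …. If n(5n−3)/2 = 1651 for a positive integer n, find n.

26

Set n(5n−3)/2 = 1651, giving 5n² − 3n − 3302 = 0.
The discriminant is 9 + 40·1651 = 66049, and √66049 = 257.
So n = (3 + 257) / 10 = 260/10 = 26.
Check: 26·(5·26 − 3)/2 = 1651. ✓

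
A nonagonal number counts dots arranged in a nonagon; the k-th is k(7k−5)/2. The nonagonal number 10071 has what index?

Set n(7n−5)/2 = 10071, giving 7n² − 5n − 20142 = 0.
The discriminant is 25 + 56·10071 = 564001, and √564001 = 751.
So n = (5 + 751) / 14 = 756/14 = 54.

54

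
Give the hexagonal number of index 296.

The 296th hexagonal number is n(2n−1) with n = 296.
296·(2·296 − 1) = 296·591 = 174936.

174936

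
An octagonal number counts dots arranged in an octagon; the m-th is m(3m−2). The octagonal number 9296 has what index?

Set n(3n−2) = 9296, giving 3n² − 2n − 9296 = 0.
So n = (2 + 334) / 6 = 336/6 = 56.
Check: 56·(3·56 − 2) = 9296. ✓

56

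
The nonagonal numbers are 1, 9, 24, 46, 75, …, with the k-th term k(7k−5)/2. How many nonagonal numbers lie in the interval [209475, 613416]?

175

The n-th nonagonal number is n(7n−5)/2.
Smallest index with value ≥ 209475: n = 245 (giving 209475).
Largest index with value ≤ 613416: n = 419 (giving 613416).
Indices 245 through 419: 175 terms.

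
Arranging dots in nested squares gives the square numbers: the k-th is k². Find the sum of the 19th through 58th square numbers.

Σ_{i=19}^{58} i² = 66729 − 2109 = 64620.

64620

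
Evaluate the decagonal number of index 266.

282226

The 266th decagonal number is n(4n−3) with n = 266.
266·(4·266 − 3) = 266·1061 = 282226.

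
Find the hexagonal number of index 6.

66

The 6th hexagonal number is n(2n−1) with n = 6.
6·(2·6 − 1) = 6·11 = 66.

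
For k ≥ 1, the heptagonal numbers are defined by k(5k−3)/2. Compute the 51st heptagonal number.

6426

51·(5·51 − 3)/2 = 51·252/2 = 51·126 = 6426.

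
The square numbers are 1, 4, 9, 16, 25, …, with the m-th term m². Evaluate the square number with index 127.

16129

127² = 16129.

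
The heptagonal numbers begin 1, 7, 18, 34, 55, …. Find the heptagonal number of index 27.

The 27th heptagonal number is n(5n−3)/2 with n = 27.
27·(5·27 − 3)/2 = 27·132/2 = 27·66 = 1782.

1782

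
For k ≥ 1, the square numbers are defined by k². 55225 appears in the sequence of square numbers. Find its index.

235

We need n² = 55225, so n = √55225 = 235.
Check: 235² = 55225. ✓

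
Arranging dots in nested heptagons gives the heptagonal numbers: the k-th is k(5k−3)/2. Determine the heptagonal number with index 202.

101707

The 202nd heptagonal number is n(5n−3)/2 with n = 202.
202·(5·202 − 3)/2 = 202·1007/2 = 101707.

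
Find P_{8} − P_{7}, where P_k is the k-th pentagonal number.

Consecutive pentagonal numbers differ by 3n − 2: here 3·8 − 2 = 22.

22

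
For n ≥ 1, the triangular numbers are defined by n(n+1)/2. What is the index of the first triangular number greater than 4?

Solve n(n+1)/2 > 4 for integer n.
The largest n with value ≤ 4 is 2 (since 3 ≤ 4 < 6), so the first above is n = 3, value 6.

3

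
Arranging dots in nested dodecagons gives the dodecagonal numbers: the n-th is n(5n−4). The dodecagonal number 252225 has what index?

225

Set n(5n−4) = 252225, giving 5n² − 4n − 252225 = 0.
The discriminant is 16 + 20·252225 = 5044516, and √5044516 = 2246.
So n = (4 + 2246) / 10 = 2250/10 = 225.
Check: 225·(5·225 − 4) = 252225. ✓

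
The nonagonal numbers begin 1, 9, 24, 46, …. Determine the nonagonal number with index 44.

6666

The 44th nonagonal number is n(7n−5)/2 with n = 44.
44·(7·44 − 5)/2 = 44·303/2 = 6666.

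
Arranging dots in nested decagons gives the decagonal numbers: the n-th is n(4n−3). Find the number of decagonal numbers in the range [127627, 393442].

The n-th decagonal number is n(4n−3).
Smallest index with value ≥ 127627: n = 179 (giving 127627).
Largest index with value ≤ 393442: n = 314 (giving 393442).
Indices 179 through 314: 136 terms.

136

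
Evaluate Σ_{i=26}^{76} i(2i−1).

284801

Σ i(2i−1) = 2Σi² − Σi over i = 26..76.
Σi = 2926 − 325 = 2601 and Σi² = 149226 − 5525 = 143701.
2·143701 − 1·2601 = 284801.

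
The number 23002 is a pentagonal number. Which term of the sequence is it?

124

Set n(3n−1)/2 = 23002, giving 3n² − n − 46004 = 0.
So n = (1 + 743) / 6 = 744/6 = 124.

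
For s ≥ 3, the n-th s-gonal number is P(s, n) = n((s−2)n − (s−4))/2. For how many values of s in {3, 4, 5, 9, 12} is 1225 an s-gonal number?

s = 3: P(3, 49) = 1225. ✓
s = 4: P(4, 35) = 1225. ✓
s = 5: P(5, 28) = 1162 and P(5, 29) = 1247; 1225 is not s-gonal.
s = 9: P(9, 19) = 1216 and P(9, 20) = 1350; 1225 is not s-gonal.
s = 12: P(12, 16) = 1216 and P(12, 17) = 1377; 1225 is not s-gonal.
Hits: s ∈ {3, 4} → 2.

2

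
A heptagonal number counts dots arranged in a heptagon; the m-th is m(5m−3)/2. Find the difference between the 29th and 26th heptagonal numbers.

29·(5·29 − 3)/2 = 2059 and 26·(5·26 − 3)/2 = 1651.
Difference: 2059 − 1651 = 408.

408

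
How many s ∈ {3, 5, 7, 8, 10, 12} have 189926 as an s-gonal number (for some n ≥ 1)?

1

s = 3: P(3, 615) = 189420 and P(3, 616) = 190036; 189926 is not s-gonal.
s = 5: P(5, 356) = 189926. ✓
s = 7: P(7, 275) = 188650 and P(7, 276) = 190026; 189926 is not s-gonal.
s = 8: P(8, 251) = 188501 and P(8, 252) = 190008; 189926 is not s-gonal.
s = 10: P(10, 218) = 189442 and P(10, 219) = 191187; 189926 is not s-gonal.
s = 12: P(12, 195) = 189345 and P(12, 196) = 191296; 189926 is not s-gonal.
Hits: s ∈ {5} → 1.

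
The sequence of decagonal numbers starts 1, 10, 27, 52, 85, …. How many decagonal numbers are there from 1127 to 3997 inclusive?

The n-th decagonal number is n(4n−3).
Smallest index with value ≥ 1127: n = 18 (giving 1242).
Largest index with value ≤ 3997: n = 31 (giving 3751).
Indices 18 through 31: 14 terms.

14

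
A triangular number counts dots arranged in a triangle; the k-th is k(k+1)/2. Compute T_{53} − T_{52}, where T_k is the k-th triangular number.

53

Consecutive triangular numbers differ by n: T_{53} − T_{52} = 53.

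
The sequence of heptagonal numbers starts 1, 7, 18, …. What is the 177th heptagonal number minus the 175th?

177·(5·177 − 3)/2 = 78057 and 175·(5·175 − 3)/2 = 76300.
Difference: 78057 − 76300 = 1757.

1757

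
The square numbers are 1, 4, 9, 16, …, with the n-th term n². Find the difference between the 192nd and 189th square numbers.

1143

192² = 36864 and 189² = 35721.
Difference: 36864 − 35721 = 1143.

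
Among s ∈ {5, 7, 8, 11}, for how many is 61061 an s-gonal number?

1

s = 5: P(5, 201) = 60501 and P(5, 202) = 61105; 61061 is not s-gonal.
s = 7: P(7, 156) = 60606 and P(7, 157) = 61387; 61061 is not s-gonal.
s = 8: P(8, 143) = 61061. ✓
s = 11: P(11, 116) = 60146 and P(11, 117) = 61191; 61061 is not s-gonal.
Hits: s ∈ {8} → 1.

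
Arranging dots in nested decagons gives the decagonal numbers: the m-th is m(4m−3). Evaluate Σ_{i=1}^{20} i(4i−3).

Σ i(4i−3) = 4Σi² − 3Σi over i = 1..20.
Σi = 210 and Σi² = 2870.
4·2870 − 3·210 = 10850.

10850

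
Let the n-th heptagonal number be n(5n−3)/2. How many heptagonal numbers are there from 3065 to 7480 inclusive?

20

The n-th heptagonal number is n(5n−3)/2.
Smallest index with value ≥ 3065: n = 36 (giving 3186).
Largest index with value ≤ 7480: n = 55 (giving 7480).
Indices 36 through 55: 20 terms.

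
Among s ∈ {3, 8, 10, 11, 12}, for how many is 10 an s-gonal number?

2

s = 3: P(3, 4) = 10. ✓
s = 8: P(8, 2) = 8 and P(8, 3) = 21; 10 is not s-gonal.
s = 10: P(10, 2) = 10. ✓
s = 11: P(11, 1) = 1 and P(11, 2) = 11; 10 is not s-gonal.
s = 12: P(12, 1) = 1 and P(12, 2) = 12; 10 is not s-gonal.
Hits: s ∈ {3, 10} → 2.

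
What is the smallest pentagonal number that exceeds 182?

Solve n(3n−1)/2 > 182 for integer n.
The largest n with value ≤ 182 is 11 (since 176 ≤ 182 < 210), so the first above is n = 12, value 210.

210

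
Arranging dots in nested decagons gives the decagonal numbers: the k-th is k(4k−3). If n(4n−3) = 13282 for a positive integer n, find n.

58

Set n(4n−3) = 13282, giving 4n² − 3n − 13282 = 0.
The discriminant is 9 + 16·13282 = 212521, and √212521 = 461.
So n = (3 + 461) / 8 = 464/8 = 58.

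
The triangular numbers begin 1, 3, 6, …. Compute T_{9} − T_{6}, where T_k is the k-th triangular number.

24

9·10/2 = 45 and 6·7/2 = 21.
Difference: 45 − 21 = 24.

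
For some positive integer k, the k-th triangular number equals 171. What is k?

Set n(n+1)/2 = 171, giving n² + n − 342 = 0.
The discriminant is 1 + 8·171 = 1369, and √1369 = 37.
So n = (-1 + 37) / 2 = 36/2 = 18.

18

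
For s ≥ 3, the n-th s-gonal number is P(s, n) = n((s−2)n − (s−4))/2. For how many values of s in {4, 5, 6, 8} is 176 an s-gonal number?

2

s = 4: P(4, 13) = 169 and P(4, 14) = 196; 176 is not s-gonal.
s = 5: P(5, 11) = 176. ✓
s = 6: P(6, 9) = 153 and P(6, 10) = 190; 176 is not s-gonal.
s = 8: P(8, 8) = 176. ✓
Hits: s ∈ {5, 8} → 2.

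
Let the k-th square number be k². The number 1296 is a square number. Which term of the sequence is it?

We need n² = 1296, so n = √1296 = 36.

36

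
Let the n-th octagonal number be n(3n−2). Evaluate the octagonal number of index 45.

45·(3·45 − 2) = 45·133 = 5985.

5985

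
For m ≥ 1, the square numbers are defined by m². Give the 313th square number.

97969

The 313th square number is n² with n = 313.
313² = 97969.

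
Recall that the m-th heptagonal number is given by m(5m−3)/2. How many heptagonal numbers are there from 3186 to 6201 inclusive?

The n-th heptagonal number is n(5n−3)/2.
Smallest index with value ≥ 3186: n = 36 (giving 3186).
Largest index with value ≤ 6201: n = 50 (giving 6175).
Indices 36 through 50: 15 terms.

15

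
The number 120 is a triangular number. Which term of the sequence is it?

Set n(n+1)/2 = 120, giving n² + n − 240 = 0.
The discriminant is 1 + 8·120 = 961, and √961 = 31.
So n = (-1 + 31) / 2 = 30/2 = 15.

15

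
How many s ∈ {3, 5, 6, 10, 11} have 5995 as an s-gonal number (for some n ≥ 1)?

2

s = 3: P(3, 109) = 5995. ✓
s = 5: P(5, 63) = 5922 and P(5, 64) = 6112; 5995 is not s-gonal.
s = 6: P(6, 55) = 5995. ✓
s = 10: P(10, 39) = 5967 and P(10, 40) = 6280; 5995 is not s-gonal.
s = 11: P(11, 36) = 5706 and P(11, 37) = 6031; 5995 is not s-gonal.
Hits: s ∈ {3, 6} → 2.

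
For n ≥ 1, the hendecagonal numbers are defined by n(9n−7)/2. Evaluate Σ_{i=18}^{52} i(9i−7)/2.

204715

Σ i(9i−7)/2 = (9Σi² − 7Σi) / 2 over i = 18..52.
Σi = 1378 − 153 = 1225 and Σi² = 48230 − 1785 = 46445.
(9·46445 − 7·1225) / 2 = 409430/2 = 204715.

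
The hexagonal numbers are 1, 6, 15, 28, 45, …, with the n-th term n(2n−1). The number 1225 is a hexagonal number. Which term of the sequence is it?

25

Set n(2n−1) = 1225, giving 2n² − n − 1225 = 0.
So n = (1 + 99) / 4 = 100/4 = 25.
Check: 25·(2·25 − 1) = 1225. ✓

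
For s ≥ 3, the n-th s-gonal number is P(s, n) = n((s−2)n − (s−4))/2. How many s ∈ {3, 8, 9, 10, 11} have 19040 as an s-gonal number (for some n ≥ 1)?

1

s = 3: P(3, 194) = 18915 and P(3, 195) = 19110; 19040 is not s-gonal.
s = 8: P(8, 80) = 19040. ✓
s = 9: P(9, 74) = 18981 and P(9, 75) = 19500; 19040 is not s-gonal.
s = 10: P(10, 69) = 18837 and P(10, 70) = 19390; 19040 is not s-gonal.
s = 11: P(11, 65) = 18785 and P(11, 66) = 19371; 19040 is not s-gonal.
Hits: s ∈ {8} → 1.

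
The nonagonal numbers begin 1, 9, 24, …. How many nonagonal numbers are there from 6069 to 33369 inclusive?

The n-th nonagonal number is n(7n−5)/2.
Smallest index with value ≥ 6069: n = 42 (giving 6069).
Largest index with value ≤ 33369: n = 98 (giving 33369).
Indices 42 through 98: 57 terms.

57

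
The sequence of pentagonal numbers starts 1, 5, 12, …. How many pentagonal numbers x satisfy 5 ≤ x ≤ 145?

9

The n-th pentagonal number is n(3n−1)/2.
Smallest index with value ≥ 5: n = 2 (giving 5).
Largest index with value ≤ 145: n = 10 (giving 145).
Indices 2 through 10: 9 terms.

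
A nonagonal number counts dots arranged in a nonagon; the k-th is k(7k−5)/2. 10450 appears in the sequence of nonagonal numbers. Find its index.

55

Set n(7n−5)/2 = 10450, giving 7n² − 5n − 20900 = 0.
So n = (5 + 765) / 14 = 770/14 = 55.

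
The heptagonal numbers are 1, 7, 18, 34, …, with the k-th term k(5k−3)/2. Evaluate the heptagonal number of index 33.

The 33rd heptagonal number is n(5n−3)/2 with n = 33.
33·(5·33 − 3)/2 = 33·162/2 = 33·81 = 2673.

2673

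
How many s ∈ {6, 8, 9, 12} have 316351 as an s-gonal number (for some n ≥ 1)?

1

s = 6: P(6, 397) = 314821 and P(6, 398) = 316410; 316351 is not s-gonal.
s = 8: P(8, 325) = 316225 and P(8, 326) = 318176; 316351 is not s-gonal.
s = 9: P(9, 301) = 316351. ✓
s = 12: P(12, 251) = 314001 and P(12, 252) = 316512; 316351 is not s-gonal.
Hits: s ∈ {9} → 1.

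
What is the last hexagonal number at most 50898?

Solve n(2n−1) ≤ 50898 for integer n.
n = 159 gives 50403 ≤ 50898, while n = 160 gives 51040 > 50898; so the answer is 50403.

50403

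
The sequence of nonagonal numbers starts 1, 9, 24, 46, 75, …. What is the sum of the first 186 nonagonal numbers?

7524506

Σ i(7i−5)/2 = (7Σi² − 5Σi) / 2 over i = 1..186.
Σi = 17391 and Σi² = 2162281.
(7·2162281 − 5·17391) / 2 = 15049012/2 = 7524506.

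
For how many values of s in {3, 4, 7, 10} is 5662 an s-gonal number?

s = 3: P(3, 105) = 5565 and P(3, 106) = 5671; 5662 is not s-gonal.
s = 4: P(4, 75) = 5625 and P(4, 76) = 5776; 5662 is not s-gonal.
s = 7: P(7, 47) = 5452 and P(7, 48) = 5688; 5662 is not s-gonal.
s = 10: P(10, 38) = 5662. ✓
Hits: s ∈ {10} → 1.

1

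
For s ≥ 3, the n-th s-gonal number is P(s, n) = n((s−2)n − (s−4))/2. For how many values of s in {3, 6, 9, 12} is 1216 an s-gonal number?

s = 3: P(3, 48) = 1176 and P(3, 49) = 1225; 1216 is not s-gonal.
s = 6: P(6, 24) = 1128 and P(6, 25) = 1225; 1216 is not s-gonal.
s = 9: P(9, 19) = 1216. ✓
s = 12: P(12, 16) = 1216. ✓
Hits: s ∈ {9, 12} → 2.

2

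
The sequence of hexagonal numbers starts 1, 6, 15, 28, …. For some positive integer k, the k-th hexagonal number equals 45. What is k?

5

Set n(2n−1) = 45, giving 2n² − n − 45 = 0.
The discriminant is 1 + 8·45 = 361, and √361 = 19.
So n = (1 + 19) / 4 = 20/4 = 5.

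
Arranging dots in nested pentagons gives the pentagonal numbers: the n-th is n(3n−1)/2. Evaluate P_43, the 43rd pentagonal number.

The 43rd pentagonal number is n(3n−1)/2 with n = 43.
43·(3·43 − 1)/2 = 43·128/2 = 43·64 = 2752.

2752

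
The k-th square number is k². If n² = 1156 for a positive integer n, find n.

We need n² = 1156, so n = √1156 = 34.

34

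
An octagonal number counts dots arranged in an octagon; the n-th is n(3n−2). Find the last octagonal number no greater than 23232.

23056

Solve n(3n−2) ≤ 23232 for integer n.
n = 88 gives 23056 ≤ 23232, while n = 89 gives 23585 > 23232; so the answer is 23056.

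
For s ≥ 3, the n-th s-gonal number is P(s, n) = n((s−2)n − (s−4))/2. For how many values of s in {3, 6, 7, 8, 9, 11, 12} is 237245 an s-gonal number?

1

s = 3: P(3, 688) = 237016 and P(3, 689) = 237705; 237245 is not s-gonal.
s = 6: P(6, 344) = 236328 and P(6, 345) = 237705; 237245 is not s-gonal.
s = 7: P(7, 308) = 236698 and P(7, 309) = 238239; 237245 is not s-gonal.
s = 8: P(8, 281) = 236321 and P(8, 282) = 238008; 237245 is not s-gonal.
s = 9: P(9, 260) = 235950 and P(9, 261) = 237771; 237245 is not s-gonal.
s = 11: P(11, 230) = 237245. ✓
s = 12: P(12, 218) = 236748 and P(12, 219) = 238929; 237245 is not s-gonal.
Hits: s ∈ {11} → 1.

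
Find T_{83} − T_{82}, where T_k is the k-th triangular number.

Consecutive triangular numbers differ by n: T_{83} − T_{82} = 83.

83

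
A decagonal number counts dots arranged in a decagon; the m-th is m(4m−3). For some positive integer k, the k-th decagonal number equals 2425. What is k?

25

Set n(4n−3) = 2425, giving 4n² − 3n − 2425 = 0.
The discriminant is 9 + 16·2425 = 38809, and √38809 = 197.
So n = (3 + 197) / 8 = 200/8 = 25.
Check: 25·(4·25 − 3) = 2425. ✓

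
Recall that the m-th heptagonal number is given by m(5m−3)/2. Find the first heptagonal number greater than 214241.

Solve n(5n−3)/2 > 214241 for integer n.
The largest n with value ≤ 214241 is 293 (since 214183 ≤ 214241 < 215649), so the first above is n = 294, value 215649.

215649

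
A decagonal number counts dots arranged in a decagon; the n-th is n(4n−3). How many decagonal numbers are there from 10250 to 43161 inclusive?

The n-th decagonal number is n(4n−3).
Smallest index with value ≥ 10250: n = 51 (giving 10251).
Largest index with value ≤ 43161: n = 104 (giving 42952).
Indices 51 through 104: 54 terms.

54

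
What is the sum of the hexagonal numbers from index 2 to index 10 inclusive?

Σ i(2i−1) = 2Σi² − Σi over i = 2..10.
Σi = 55 − 1 = 54 and Σi² = 385 − 1 = 384.
2·384 − 1·54 = 714.

714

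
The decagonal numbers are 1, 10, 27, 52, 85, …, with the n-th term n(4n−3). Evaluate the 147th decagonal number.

85995

147·(4·147 − 3) = 147·585 = 85995.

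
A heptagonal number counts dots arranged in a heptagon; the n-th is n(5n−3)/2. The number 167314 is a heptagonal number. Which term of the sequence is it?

Set n(5n−3)/2 = 167314, giving 5n² − 3n − 334628 = 0.
So n = (3 + 2587) / 10 = 2590/10 = 259.

259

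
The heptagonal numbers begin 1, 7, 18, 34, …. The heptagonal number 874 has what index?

Set n(5n−3)/2 = 874, giving 5n² − 3n − 1748 = 0.
The discriminant is 9 + 40·874 = 34969, and √34969 = 187.
So n = (3 + 187) / 10 = 190/10 = 19.
Check: 19·(5·19 − 3)/2 = 874. ✓

19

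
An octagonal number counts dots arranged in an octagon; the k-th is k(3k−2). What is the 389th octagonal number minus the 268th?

389·(3·389 − 2) = 453185 and 268·(3·268 − 2) = 214936.
Difference: 453185 − 214936 = 238249.

238249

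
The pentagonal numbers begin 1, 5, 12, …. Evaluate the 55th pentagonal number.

4510

55·(3·55 − 1)/2 = 55·164/2 = 55·82 = 4510.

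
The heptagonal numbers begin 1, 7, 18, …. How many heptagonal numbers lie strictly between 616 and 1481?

8

The n-th heptagonal number is n(5n−3)/2.
Smallest index with value > 616: n = 17 (giving 697).
Largest index with value < 1481: n = 24 (giving 1404).
Indices 17 through 24: 8 terms.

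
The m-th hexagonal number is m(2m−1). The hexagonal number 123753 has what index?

249

Set n(2n−1) = 123753, giving 2n² − n − 123753 = 0.
The discriminant is 1 + 8·123753 = 990025, and √990025 = 995.
So n = (1 + 995) / 4 = 996/4 = 249.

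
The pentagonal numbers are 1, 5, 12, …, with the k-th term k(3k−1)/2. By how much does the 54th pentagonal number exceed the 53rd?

Consecutive pentagonal numbers differ by 3n − 2: here 3·54 − 2 = 160.

160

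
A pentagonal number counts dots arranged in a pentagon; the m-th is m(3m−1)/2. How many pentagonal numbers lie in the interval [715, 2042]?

The n-th pentagonal number is n(3n−1)/2.
Smallest index with value ≥ 715: n = 22 (giving 715).
Largest index with value ≤ 2042: n = 37 (giving 2035).
Indices 22 through 37: 16 terms.

16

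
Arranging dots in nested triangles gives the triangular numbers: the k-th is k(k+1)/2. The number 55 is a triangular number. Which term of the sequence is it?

Set n(n+1)/2 = 55, giving n² + n − 110 = 0.
So n = (-1 + 21) / 2 = 20/2 = 10.
Check: 10·11/2 = 55. ✓

10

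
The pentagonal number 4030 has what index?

52

Set n(3n−1)/2 = 4030, giving 3n² − n − 8060 = 0.
So n = (1 + 311) / 6 = 312/6 = 52.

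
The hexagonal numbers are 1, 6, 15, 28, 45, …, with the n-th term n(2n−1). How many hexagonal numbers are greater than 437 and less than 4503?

32

The n-th hexagonal number is n(2n−1).
Smallest index with value > 437: n = 16 (giving 496).
Largest index with value < 4503: n = 47 (giving 4371).
Indices 16 through 47: 32 terms.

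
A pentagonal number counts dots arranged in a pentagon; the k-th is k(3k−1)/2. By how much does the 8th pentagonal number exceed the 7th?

22

Consecutive pentagonal numbers differ by 3n − 2: here 3·8 − 2 = 22.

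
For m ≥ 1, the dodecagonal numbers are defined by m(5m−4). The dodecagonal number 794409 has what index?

Set n(5n−4) = 794409, giving 5n² − 4n − 794409 = 0.
So n = (4 + 3986) / 10 = 3990/10 = 399.

399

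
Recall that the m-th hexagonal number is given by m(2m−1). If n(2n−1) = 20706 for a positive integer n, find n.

Set n(2n−1) = 20706, giving 2n² − n − 20706 = 0.
The discriminant is 1 + 8·20706 = 165649, and √165649 = 407.
So n = (1 + 407) / 4 = 408/4 = 102.

102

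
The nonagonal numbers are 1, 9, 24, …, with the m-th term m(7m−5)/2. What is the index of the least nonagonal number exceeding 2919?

30

Solve n(7n−5)/2 > 2919 for integer n.
The largest n with value ≤ 2919 is 29 (since 2871 ≤ 2919 < 3075), so the first above is n = 30, value 3075.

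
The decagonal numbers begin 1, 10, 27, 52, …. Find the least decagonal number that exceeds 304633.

Solve n(4n−3) > 304633 for integer n.
The largest n with value ≤ 304633 is 276 (since 303876 ≤ 304633 < 306085), so the first above is n = 277, value 306085.

306085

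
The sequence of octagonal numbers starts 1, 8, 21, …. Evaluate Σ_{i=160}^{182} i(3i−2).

2012799

Σ i(3i−2) = 3Σi² − 2Σi over i = 160..182.
Σi = 16653 − 12720 = 3933 and Σi² = 2026115 − 1352560 = 673555.
3·673555 − 2·3933 = 2012799.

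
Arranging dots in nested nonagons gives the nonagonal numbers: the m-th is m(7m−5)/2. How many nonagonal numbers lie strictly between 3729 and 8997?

The n-th nonagonal number is n(7n−5)/2.
Smallest index with value > 3729: n = 34 (giving 3961).
Largest index with value < 8997: n = 51 (giving 8976).
Indices 34 through 51: 18 terms.

18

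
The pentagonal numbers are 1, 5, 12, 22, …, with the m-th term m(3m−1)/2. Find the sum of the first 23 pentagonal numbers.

6348

Σ i(3i−1)/2 = (3Σi² − Σi) / 2 over i = 1..23.
Σi = 276 and Σi² = 4324.
(3·4324 − 1·276) / 2 = 12696/2 = 6348.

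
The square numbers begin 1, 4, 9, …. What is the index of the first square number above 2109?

46

Solve n² > 2109 for integer n.
The largest n with value ≤ 2109 is 45 (since 2025 ≤ 2109 < 2116), so the first above is n = 46, value 2116.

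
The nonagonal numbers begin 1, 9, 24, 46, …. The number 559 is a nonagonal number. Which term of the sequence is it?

Set n(7n−5)/2 = 559, giving 7n² − 5n − 1118 = 0.
The discriminant is 25 + 56·559 = 31329, and √31329 = 177.
So n = (5 + 177) / 14 = 182/14 = 13.
Check: 13·(7·13 − 5)/2 = 559. ✓

13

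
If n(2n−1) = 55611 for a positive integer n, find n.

Set n(2n−1) = 55611, giving 2n² − n − 55611 = 0.
The discriminant is 1 + 8·55611 = 444889, and √444889 = 667.
So n = (1 + 667) / 4 = 668/4 = 167.

167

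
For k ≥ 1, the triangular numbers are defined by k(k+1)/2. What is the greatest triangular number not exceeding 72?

66

Solve n(n+1)/2 ≤ 72 for integer n.
n = 11 gives 66 ≤ 72, while n = 12 gives 78 > 72; so the answer is 66.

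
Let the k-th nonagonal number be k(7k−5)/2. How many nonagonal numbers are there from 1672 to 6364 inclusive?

The n-th nonagonal number is n(7n−5)/2.
Smallest index with value ≥ 1672: n = 23 (giving 1794).
Largest index with value ≤ 6364: n = 43 (giving 6364).
Indices 23 through 43: 21 terms.

21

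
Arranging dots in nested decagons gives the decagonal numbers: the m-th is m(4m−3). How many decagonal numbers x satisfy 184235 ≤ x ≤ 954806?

274

The n-th decagonal number is n(4n−3).
Smallest index with value ≥ 184235: n = 215 (giving 184255).
Largest index with value ≤ 954806: n = 488 (giving 951112).
Indices 215 through 488: 274 terms.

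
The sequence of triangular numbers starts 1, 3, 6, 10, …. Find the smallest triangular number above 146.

153

Solve n(n+1)/2 > 146 for integer n.
The largest n with value ≤ 146 is 16 (since 136 ≤ 146 < 153), so the first above is n = 17, value 153.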